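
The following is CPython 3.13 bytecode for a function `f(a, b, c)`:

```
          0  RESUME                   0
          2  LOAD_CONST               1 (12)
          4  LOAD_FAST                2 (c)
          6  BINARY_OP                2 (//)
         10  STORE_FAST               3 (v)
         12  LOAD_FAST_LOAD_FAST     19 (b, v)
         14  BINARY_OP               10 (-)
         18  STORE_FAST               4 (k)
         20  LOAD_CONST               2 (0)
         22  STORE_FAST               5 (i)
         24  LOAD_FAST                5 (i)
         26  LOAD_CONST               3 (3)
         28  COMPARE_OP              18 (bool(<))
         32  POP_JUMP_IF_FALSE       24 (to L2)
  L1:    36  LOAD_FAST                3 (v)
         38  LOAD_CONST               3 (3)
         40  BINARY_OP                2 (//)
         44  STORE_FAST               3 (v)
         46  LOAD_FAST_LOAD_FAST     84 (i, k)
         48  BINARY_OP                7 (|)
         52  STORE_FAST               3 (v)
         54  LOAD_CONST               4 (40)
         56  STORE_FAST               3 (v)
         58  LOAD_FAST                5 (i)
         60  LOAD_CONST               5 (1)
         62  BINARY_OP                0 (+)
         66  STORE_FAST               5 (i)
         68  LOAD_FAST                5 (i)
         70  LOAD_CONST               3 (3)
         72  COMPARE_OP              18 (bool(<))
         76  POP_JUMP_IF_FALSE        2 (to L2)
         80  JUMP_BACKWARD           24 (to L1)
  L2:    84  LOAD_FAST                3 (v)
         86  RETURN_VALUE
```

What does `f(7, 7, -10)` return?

LOAD_CONST → push 12. Stack: [12]
LOAD_FAST c → push -10. Stack: [12, -10]
BINARY_OP // → 12 // -10 = -2. Stack: [-2]
STORE_FAST v → v=-2. Stack: []
LOAD_FAST_LOAD_FAST b,v → push 7,-2. Stack: [7, -2]
BINARY_OP - → 7 - -2 = 9. Stack: [9]
STORE_FAST k → k=9. Stack: []
LOAD_CONST → push 0. Stack: [0]
STORE_FAST i → i=0. Stack: []
LOAD_FAST i → push 0. Stack: [0]
LOAD_CONST → push 3. Stack: [0, 3]
COMPARE_OP bool(<) → 0 vs 3 = True. Stack: [True]
POP_JUMP_IF_FALSE → pop True; no jump. Stack: []
LOAD_FAST v → push -2. Stack: [-2]
LOAD_CONST → push 3. Stack: [-2, 3]
BINARY_OP // → -2 // 3 = -1. Stack: [-1]
STORE_FAST v → v=-1. Stack: []
LOAD_FAST_LOAD_FAST i,k → push 0,9. Stack: [0, 9]
BINARY_OP | → 0 | 9 = 9. Stack: [9]
STORE_FAST v → v=9. Stack: []
LOAD_CONST → push 40. Stack: [40]
STORE_FAST v → v=40. Stack: []
LOAD_FAST i → push 0. Stack: [0]
LOAD_CONST → push 1. Stack: [0, 1]
BINARY_OP + → 0 + 1 = 1. Stack: [1]
STORE_FAST i → i=1. Stack: []
LOAD_FAST i → push 1. Stack: [1]
LOAD_CONST → push 3. Stack: [1, 3]
COMPARE_OP bool(<) → 1 vs 3 = True. Stack: [True]
POP_JUMP_IF_FALSE → pop True; no jump. Stack: []
LOAD_FAST v → push 40. Stack: [40]
LOAD_CONST → push 3. Stack: [40, 3]
BINARY_OP // → 40 // 3 = 13. Stack: [13]
STORE_FAST v → v=13. Stack: []
LOAD_FAST_LOAD_FAST i,k → push 1,9. Stack: [1, 9]
BINARY_OP | → 1 | 9 = 9. Stack: [9]
STORE_FAST v → v=9. Stack: []
LOAD_CONST → push 40. Stack: [40]
STORE_FAST v → v=40. Stack: []
LOAD_FAST i → push 1. Stack: [1]
LOAD_CONST → push 1. Stack: [1, 1]
BINARY_OP + → 1 + 1 = 2. Stack: [2]
STORE_FAST i → i=2. Stack: []
LOAD_FAST i → push 2. Stack: [2]
LOAD_CONST → push 3. Stack: [2, 3]
COMPARE_OP bool(<) → 2 vs 3 = True. Stack: [True]
POP_JUMP_IF_FALSE → pop True; no jump. Stack: []
LOAD_FAST v → push 40. Stack: [40]
LOAD_CONST → push 3. Stack: [40, 3]
BINARY_OP // → 40 // 3 = 13. Stack: [13]
STORE_FAST v → v=13. Stack: []
LOAD_FAST_LOAD_FAST i,k → push 2,9. Stack: [2, 9]
BINARY_OP | → 2 | 9 = 11. Stack: [11]
STORE_FAST v → v=11. Stack: []
LOAD_CONST → push 40. Stack: [40]
STORE_FAST v → v=40. Stack: []
LOAD_FAST i → push 2. Stack: [2]
LOAD_CONST → push 1. Stack: [2, 1]
BINARY_OP + → 2 + 1 = 3. Stack: [3]
STORE_FAST i → i=3. Stack: []
LOAD_FAST i → push 3. Stack: [3]
LOAD_CONST → push 3. Stack: [3, 3]
COMPARE_OP bool(<) → 3 vs 3 = False. Stack: [False]
POP_JUMP_IF_FALSE → pop False; jump. Stack: []
LOAD_FAST v → push 40. Stack: [40]
RETURN_VALUE → return 40.

40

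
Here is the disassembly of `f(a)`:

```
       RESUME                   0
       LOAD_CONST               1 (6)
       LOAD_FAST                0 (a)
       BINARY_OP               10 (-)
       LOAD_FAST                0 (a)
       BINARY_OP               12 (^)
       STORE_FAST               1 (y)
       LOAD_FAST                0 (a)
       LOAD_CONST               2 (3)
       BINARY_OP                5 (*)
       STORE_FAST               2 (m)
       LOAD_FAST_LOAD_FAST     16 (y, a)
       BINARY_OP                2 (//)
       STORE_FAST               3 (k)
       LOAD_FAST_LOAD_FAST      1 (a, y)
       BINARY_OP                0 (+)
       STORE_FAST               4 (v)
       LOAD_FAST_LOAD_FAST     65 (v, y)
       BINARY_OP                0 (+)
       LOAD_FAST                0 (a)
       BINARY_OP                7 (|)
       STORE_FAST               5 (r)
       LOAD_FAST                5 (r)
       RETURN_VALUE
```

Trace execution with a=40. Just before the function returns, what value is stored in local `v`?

30

LOAD_CONST → push 6. Stack: [6]
LOAD_FAST a → push 40. Stack: [6, 40]
BINARY_OP - → 6 - 40 = -34. Stack: [-34]
LOAD_FAST a → push 40. Stack: [-34, 40]
BINARY_OP ^ → -34 ^ 40 = -10. Stack: [-10]
STORE_FAST y → y=-10. Stack: []
LOAD_FAST a → push 40. Stack: [40]
LOAD_CONST → push 3. Stack: [40, 3]
BINARY_OP * → 40 * 3 = 120. Stack: [120]
STORE_FAST m → m=120. Stack: []
LOAD_FAST_LOAD_FAST y,a → push -10,40. Stack: [-10, 40]
BINARY_OP // → -10 // 40 = -1. Stack: [-1]
STORE_FAST k → k=-1. Stack: []
LOAD_FAST_LOAD_FAST a,y → push 40,-10. Stack: [40, -10]
BINARY_OP + → 40 + -10 = 30. Stack: [30]
STORE_FAST v → v=30. Stack: []
LOAD_FAST_LOAD_FAST v,y → push 30,-10. Stack: [30, -10]
BINARY_OP + → 30 + -10 = 20. Stack: [20]
LOAD_FAST a → push 40. Stack: [20, 40]
BINARY_OP | → 20 | 40 = 60. Stack: [60]
STORE_FAST r → r=60. Stack: []
LOAD_FAST r → push 60. Stack: [60]
RETURN_VALUE → return 60.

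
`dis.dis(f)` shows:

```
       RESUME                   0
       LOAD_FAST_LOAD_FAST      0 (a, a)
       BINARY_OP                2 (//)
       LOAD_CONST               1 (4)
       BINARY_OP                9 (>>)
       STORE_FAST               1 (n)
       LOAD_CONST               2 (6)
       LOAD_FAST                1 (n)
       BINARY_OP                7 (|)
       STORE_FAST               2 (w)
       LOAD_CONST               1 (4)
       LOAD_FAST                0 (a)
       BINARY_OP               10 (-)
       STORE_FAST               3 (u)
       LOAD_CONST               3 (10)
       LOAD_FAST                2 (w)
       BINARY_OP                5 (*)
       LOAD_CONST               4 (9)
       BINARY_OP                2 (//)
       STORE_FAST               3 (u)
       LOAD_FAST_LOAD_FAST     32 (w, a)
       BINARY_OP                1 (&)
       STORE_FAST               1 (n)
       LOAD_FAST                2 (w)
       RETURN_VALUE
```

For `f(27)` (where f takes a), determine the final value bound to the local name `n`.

2

LOAD_FAST_LOAD_FAST a,a → push 27,27. Stack: [27, 27]
BINARY_OP // → 27 // 27 = 1. Stack: [1]
LOAD_CONST → push 4. Stack: [1, 4]
BINARY_OP >> → 1 >> 4 = 0. Stack: [0]
STORE_FAST n → n=0. Stack: []
LOAD_CONST → push 6. Stack: [6]
LOAD_FAST n → push 0. Stack: [6, 0]
BINARY_OP | → 6 | 0 = 6. Stack: [6]
STORE_FAST w → w=6. Stack: []
LOAD_CONST → push 4. Stack: [4]
LOAD_FAST a → push 27. Stack: [4, 27]
BINARY_OP - → 4 - 27 = -23. Stack: [-23]
STORE_FAST u → u=-23. Stack: []
LOAD_CONST → push 10. Stack: [10]
LOAD_FAST w → push 6. Stack: [10, 6]
BINARY_OP * → 10 * 6 = 60. Stack: [60]
LOAD_CONST → push 9. Stack: [60, 9]
BINARY_OP // → 60 // 9 = 6. Stack: [6]
STORE_FAST u → u=6. Stack: []
LOAD_FAST_LOAD_FAST w,a → push 6,27. Stack: [6, 27]
BINARY_OP & → 6 & 27 = 2. Stack: [2]
STORE_FAST n → n=2. Stack: []
LOAD_FAST w → push 6. Stack: [6]
RETURN_VALUE → return 6.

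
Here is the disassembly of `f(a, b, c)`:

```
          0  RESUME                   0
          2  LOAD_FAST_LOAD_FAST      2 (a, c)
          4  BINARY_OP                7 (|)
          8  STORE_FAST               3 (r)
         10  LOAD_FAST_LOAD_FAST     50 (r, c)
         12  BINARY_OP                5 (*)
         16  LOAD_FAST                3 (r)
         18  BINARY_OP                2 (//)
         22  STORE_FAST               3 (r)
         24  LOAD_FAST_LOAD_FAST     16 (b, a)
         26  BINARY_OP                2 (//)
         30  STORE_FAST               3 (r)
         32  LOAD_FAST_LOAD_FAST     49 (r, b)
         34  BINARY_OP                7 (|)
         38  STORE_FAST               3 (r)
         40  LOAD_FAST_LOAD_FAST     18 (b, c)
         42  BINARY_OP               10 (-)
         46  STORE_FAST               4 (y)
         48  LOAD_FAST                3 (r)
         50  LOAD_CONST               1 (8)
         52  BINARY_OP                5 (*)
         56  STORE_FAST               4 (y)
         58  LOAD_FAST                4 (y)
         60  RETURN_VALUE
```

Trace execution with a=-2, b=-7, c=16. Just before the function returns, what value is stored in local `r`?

-5

LOAD_FAST_LOAD_FAST a,c → push -2,16. Stack: [-2, 16]
BINARY_OP | → -2 | 16 = -2. Stack: [-2]
STORE_FAST r → r=-2. Stack: []
LOAD_FAST_LOAD_FAST r,c → push -2,16. Stack: [-2, 16]
BINARY_OP * → -2 * 16 = -32. Stack: [-32]
LOAD_FAST r → push -2. Stack: [-32, -2]
BINARY_OP // → -32 // -2 = 16. Stack: [16]
STORE_FAST r → r=16. Stack: []
LOAD_FAST_LOAD_FAST b,a → push -7,-2. Stack: [-7, -2]
BINARY_OP // → -7 // -2 = 3. Stack: [3]
STORE_FAST r → r=3. Stack: []
LOAD_FAST_LOAD_FAST r,b → push 3,-7. Stack: [3, -7]
BINARY_OP | → 3 | -7 = -5. Stack: [-5]
STORE_FAST r → r=-5. Stack: []
LOAD_FAST_LOAD_FAST b,c → push -7,16. Stack: [-7, 16]
BINARY_OP - → -7 - 16 = -23. Stack: [-23]
STORE_FAST y → y=-23. Stack: []
LOAD_FAST r → push -5. Stack: [-5]
LOAD_CONST → push 8. Stack: [-5, 8]
BINARY_OP * → -5 * 8 = -40. Stack: [-40]
STORE_FAST y → y=-40. Stack: []
LOAD_FAST y → push -40. Stack: [-40]
RETURN_VALUE → return -40.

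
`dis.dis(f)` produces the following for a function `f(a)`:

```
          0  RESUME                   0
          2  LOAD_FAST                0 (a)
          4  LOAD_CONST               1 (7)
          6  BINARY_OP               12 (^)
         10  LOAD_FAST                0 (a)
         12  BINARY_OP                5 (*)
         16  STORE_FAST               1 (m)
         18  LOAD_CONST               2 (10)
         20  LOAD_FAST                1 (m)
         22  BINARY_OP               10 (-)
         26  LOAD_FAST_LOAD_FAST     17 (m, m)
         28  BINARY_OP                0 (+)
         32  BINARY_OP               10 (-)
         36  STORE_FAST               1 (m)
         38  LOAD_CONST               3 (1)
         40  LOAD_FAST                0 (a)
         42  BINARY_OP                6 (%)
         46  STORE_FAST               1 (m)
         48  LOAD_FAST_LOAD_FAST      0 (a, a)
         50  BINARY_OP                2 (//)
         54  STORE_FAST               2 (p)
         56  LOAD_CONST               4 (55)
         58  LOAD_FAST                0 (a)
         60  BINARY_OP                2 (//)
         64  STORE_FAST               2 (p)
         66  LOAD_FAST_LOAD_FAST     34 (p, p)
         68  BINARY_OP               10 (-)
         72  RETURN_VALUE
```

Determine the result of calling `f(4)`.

LOAD_FAST a → push 4. Stack: [4]
LOAD_CONST → push 7. Stack: [4, 7]
BINARY_OP ^ → 4 ^ 7 = 3. Stack: [3]
LOAD_FAST a → push 4. Stack: [3, 4]
BINARY_OP * → 3 * 4 = 12. Stack: [12]
STORE_FAST m → m=12. Stack: []
LOAD_CONST → push 10. Stack: [10]
LOAD_FAST m → push 12. Stack: [10, 12]
BINARY_OP - → 10 - 12 = -2. Stack: [-2]
LOAD_FAST_LOAD_FAST m,m → push 12,12. Stack: [-2, 12, 12]
BINARY_OP + → 12 + 12 = 24. Stack: [-2, 24]
BINARY_OP - → -2 - 24 = -26. Stack: [-26]
STORE_FAST m → m=-26. Stack: []
LOAD_CONST → push 1. Stack: [1]
LOAD_FAST a → push 4. Stack: [1, 4]
BINARY_OP % → 1 % 4 = 1. Stack: [1]
STORE_FAST m → m=1. Stack: []
LOAD_FAST_LOAD_FAST a,a → push 4,4. Stack: [4, 4]
BINARY_OP // → 4 // 4 = 1. Stack: [1]
STORE_FAST p → p=1. Stack: []
LOAD_CONST → push 55. Stack: [55]
LOAD_FAST a → push 4. Stack: [55, 4]
BINARY_OP // → 55 // 4 = 13. Stack: [13]
STORE_FAST p → p=13. Stack: []
LOAD_FAST_LOAD_FAST p,p → push 13,13. Stack: [13, 13]
BINARY_OP - → 13 - 13 = 0. Stack: [0]
RETURN_VALUE → return 0.

0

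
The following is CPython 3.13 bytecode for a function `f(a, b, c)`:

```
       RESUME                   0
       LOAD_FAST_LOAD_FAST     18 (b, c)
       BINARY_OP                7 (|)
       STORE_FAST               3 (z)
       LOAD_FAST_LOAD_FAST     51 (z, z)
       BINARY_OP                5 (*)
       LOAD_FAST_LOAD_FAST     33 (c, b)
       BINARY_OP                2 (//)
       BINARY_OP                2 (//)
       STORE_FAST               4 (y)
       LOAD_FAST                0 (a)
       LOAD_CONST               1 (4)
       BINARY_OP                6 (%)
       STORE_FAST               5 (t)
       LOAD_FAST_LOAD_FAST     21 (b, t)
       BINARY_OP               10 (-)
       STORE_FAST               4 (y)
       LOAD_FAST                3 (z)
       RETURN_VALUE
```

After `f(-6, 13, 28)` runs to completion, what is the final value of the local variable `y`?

11

LOAD_FAST_LOAD_FAST b,c → push 13,28. Stack: [13, 28]
BINARY_OP | → 13 | 28 = 29. Stack: [29]
STORE_FAST z → z=29. Stack: []
LOAD_FAST_LOAD_FAST z,z → push 29,29. Stack: [29, 29]
BINARY_OP * → 29 * 29 = 841. Stack: [841]
LOAD_FAST_LOAD_FAST c,b → push 28,13. Stack: [841, 28, 13]
BINARY_OP // → 28 // 13 = 2. Stack: [841, 2]
BINARY_OP // → 841 // 2 = 420. Stack: [420]
STORE_FAST y → y=420. Stack: []
LOAD_FAST a → push -6. Stack: [-6]
LOAD_CONST → push 4. Stack: [-6, 4]
BINARY_OP % → -6 % 4 = 2. Stack: [2]
STORE_FAST t → t=2. Stack: []
LOAD_FAST_LOAD_FAST b,t → push 13,2. Stack: [13, 2]
BINARY_OP - → 13 - 2 = 11. Stack: [11]
STORE_FAST y → y=11. Stack: []
LOAD_FAST z → push 29. Stack: [29]
RETURN_VALUE → return 29.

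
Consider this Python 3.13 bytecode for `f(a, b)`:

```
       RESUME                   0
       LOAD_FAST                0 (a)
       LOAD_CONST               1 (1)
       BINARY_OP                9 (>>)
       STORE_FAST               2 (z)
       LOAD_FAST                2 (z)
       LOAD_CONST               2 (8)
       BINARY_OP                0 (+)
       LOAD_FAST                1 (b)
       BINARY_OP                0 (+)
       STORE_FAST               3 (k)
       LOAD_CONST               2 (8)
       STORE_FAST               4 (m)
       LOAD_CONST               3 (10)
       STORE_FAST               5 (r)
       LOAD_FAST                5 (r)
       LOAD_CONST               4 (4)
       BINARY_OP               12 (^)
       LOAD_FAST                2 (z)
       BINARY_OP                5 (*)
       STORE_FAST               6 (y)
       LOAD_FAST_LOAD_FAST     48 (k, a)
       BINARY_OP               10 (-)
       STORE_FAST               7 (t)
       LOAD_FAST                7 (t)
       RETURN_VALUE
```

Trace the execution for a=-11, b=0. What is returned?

13

LOAD_FAST a → push -11. Stack: [-11]
LOAD_CONST → push 1. Stack: [-11, 1]
BINARY_OP >> → -11 >> 1 = -6. Stack: [-6]
STORE_FAST z → z=-6. Stack: []
LOAD_FAST z → push -6. Stack: [-6]
LOAD_CONST → push 8. Stack: [-6, 8]
BINARY_OP + → -6 + 8 = 2. Stack: [2]
LOAD_FAST b → push 0. Stack: [2, 0]
BINARY_OP + → 2 + 0 = 2. Stack: [2]
STORE_FAST k → k=2. Stack: []
LOAD_CONST → push 8. Stack: [8]
STORE_FAST m → m=8. Stack: []
LOAD_CONST → push 10. Stack: [10]
STORE_FAST r → r=10. Stack: []
LOAD_FAST r → push 10. Stack: [10]
LOAD_CONST → push 4. Stack: [10, 4]
BINARY_OP ^ → 10 ^ 4 = 14. Stack: [14]
LOAD_FAST z → push -6. Stack: [14, -6]
BINARY_OP * → 14 * -6 = -84. Stack: [-84]
STORE_FAST y → y=-84. Stack: []
LOAD_FAST_LOAD_FAST k,a → push 2,-11. Stack: [2, -11]
BINARY_OP - → 2 - -11 = 13. Stack: [13]
STORE_FAST t → t=13. Stack: []
LOAD_FAST t → push 13. Stack: [13]
RETURN_VALUE → return 13.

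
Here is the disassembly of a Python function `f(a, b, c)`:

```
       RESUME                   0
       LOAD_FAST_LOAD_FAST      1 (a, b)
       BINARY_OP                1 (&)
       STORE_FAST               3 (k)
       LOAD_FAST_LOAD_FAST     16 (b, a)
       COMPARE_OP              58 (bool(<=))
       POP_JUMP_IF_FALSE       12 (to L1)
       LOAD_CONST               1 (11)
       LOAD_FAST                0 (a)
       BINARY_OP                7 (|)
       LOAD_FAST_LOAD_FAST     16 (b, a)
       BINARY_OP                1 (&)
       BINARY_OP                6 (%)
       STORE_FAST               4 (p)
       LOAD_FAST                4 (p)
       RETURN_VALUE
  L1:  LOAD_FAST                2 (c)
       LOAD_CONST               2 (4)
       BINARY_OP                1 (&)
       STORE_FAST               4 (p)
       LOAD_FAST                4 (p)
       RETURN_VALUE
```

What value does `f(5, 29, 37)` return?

4

LOAD_FAST_LOAD_FAST a,b → push 5,29. Stack: [5, 29]
BINARY_OP & → 5 & 29 = 5. Stack: [5]
STORE_FAST k → k=5. Stack: []
LOAD_FAST_LOAD_FAST b,a → push 29,5. Stack: [29, 5]
COMPARE_OP bool(<=) → 29 vs 5 = False. Stack: [False]
POP_JUMP_IF_FALSE → pop False; jump. Stack: []
LOAD_FAST c → push 37. Stack: [37]
LOAD_CONST → push 4. Stack: [37, 4]
BINARY_OP & → 37 & 4 = 4. Stack: [4]
STORE_FAST p → p=4. Stack: []
LOAD_FAST p → push 4. Stack: [4]
RETURN_VALUE → return 4.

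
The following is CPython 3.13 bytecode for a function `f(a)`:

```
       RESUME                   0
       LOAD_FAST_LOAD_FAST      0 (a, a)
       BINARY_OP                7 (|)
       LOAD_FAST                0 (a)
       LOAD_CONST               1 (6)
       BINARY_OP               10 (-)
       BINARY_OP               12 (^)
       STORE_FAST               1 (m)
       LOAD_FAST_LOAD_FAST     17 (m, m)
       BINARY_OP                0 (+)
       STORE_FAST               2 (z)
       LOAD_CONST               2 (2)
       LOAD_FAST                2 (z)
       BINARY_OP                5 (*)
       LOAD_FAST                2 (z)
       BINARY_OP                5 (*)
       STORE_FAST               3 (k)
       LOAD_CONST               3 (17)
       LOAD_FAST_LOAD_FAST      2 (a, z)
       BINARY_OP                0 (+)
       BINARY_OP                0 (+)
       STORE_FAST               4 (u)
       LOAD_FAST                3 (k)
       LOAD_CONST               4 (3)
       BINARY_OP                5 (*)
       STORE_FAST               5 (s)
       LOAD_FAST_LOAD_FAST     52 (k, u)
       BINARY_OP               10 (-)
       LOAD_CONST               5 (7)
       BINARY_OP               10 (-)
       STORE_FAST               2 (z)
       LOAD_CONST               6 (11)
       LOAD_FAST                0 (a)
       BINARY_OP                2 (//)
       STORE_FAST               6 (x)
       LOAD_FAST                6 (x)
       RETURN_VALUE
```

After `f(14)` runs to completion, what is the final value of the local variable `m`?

LOAD_FAST_LOAD_FAST a,a → push 14,14. Stack: [14, 14]
BINARY_OP | → 14 | 14 = 14. Stack: [14]
LOAD_FAST a → push 14. Stack: [14, 14]
LOAD_CONST → push 6. Stack: [14, 14, 6]
BINARY_OP - → 14 - 6 = 8. Stack: [14, 8]
BINARY_OP ^ → 14 ^ 8 = 6. Stack: [6]
STORE_FAST m → m=6. Stack: []
LOAD_FAST_LOAD_FAST m,m → push 6,6. Stack: [6, 6]
BINARY_OP + → 6 + 6 = 12. Stack: [12]
STORE_FAST z → z=12. Stack: []
LOAD_CONST → push 2. Stack: [2]
LOAD_FAST z → push 12. Stack: [2, 12]
BINARY_OP * → 2 * 12 = 24. Stack: [24]
LOAD_FAST z → push 12. Stack: [24, 12]
BINARY_OP * → 24 * 12 = 288. Stack: [288]
STORE_FAST k → k=288. Stack: []
LOAD_CONST → push 17. Stack: [17]
LOAD_FAST_LOAD_FAST a,z → push 14,12. Stack: [17, 14, 12]
BINARY_OP + → 14 + 12 = 26. Stack: [17, 26]
BINARY_OP + → 17 + 26 = 43. Stack: [43]
STORE_FAST u → u=43. Stack: []
LOAD_FAST k → push 288. Stack: [288]
LOAD_CONST → push 3. Stack: [288, 3]
BINARY_OP * → 288 * 3 = 864. Stack: [864]
STORE_FAST s → s=864. Stack: []
LOAD_FAST_LOAD_FAST k,u → push 288,43. Stack: [288, 43]
BINARY_OP - → 288 - 43 = 245. Stack: [245]
LOAD_CONST → push 7. Stack: [245, 7]
BINARY_OP - → 245 - 7 = 238. Stack: [238]
STORE_FAST z → z=238. Stack: []
LOAD_CONST → push 11. Stack: [11]
LOAD_FAST a → push 14. Stack: [11, 14]
BINARY_OP // → 11 // 14 = 0. Stack: [0]
STORE_FAST x → x=0. Stack: []
LOAD_FAST x → push 0. Stack: [0]
RETURN_VALUE → return 0.

6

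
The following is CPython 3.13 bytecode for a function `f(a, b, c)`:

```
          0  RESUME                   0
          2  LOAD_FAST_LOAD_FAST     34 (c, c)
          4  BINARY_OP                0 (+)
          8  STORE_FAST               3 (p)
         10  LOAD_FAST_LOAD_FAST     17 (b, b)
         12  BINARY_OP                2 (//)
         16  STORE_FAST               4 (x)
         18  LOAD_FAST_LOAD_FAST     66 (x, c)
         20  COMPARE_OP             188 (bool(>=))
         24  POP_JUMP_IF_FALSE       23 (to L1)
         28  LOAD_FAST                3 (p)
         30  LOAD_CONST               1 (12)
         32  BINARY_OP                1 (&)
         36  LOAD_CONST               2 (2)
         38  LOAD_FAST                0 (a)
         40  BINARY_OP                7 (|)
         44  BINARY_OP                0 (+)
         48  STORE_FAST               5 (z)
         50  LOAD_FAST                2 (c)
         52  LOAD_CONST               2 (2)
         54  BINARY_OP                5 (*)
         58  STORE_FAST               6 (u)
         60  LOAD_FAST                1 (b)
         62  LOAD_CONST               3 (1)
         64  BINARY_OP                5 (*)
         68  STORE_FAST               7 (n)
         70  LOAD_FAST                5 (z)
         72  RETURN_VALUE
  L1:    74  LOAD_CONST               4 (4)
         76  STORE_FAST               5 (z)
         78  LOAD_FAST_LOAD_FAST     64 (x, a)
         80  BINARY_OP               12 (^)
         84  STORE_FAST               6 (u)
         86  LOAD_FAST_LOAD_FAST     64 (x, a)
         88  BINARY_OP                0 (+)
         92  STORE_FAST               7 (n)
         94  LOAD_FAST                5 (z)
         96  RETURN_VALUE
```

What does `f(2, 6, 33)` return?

4

LOAD_FAST_LOAD_FAST c,c → push 33,33. Stack: [33, 33]
BINARY_OP + → 33 + 33 = 66. Stack: [66]
STORE_FAST p → p=66. Stack: []
LOAD_FAST_LOAD_FAST b,b → push 6,6. Stack: [6, 6]
BINARY_OP // → 6 // 6 = 1. Stack: [1]
STORE_FAST x → x=1. Stack: []
LOAD_FAST_LOAD_FAST x,c → push 1,33. Stack: [1, 33]
COMPARE_OP bool(>=) → 1 vs 33 = False. Stack: [False]
POP_JUMP_IF_FALSE → pop False; jump. Stack: []
LOAD_CONST → push 4. Stack: [4]
STORE_FAST z → z=4. Stack: []
LOAD_FAST_LOAD_FAST x,a → push 1,2. Stack: [1, 2]
BINARY_OP ^ → 1 ^ 2 = 3. Stack: [3]
STORE_FAST u → u=3. Stack: []
LOAD_FAST_LOAD_FAST x,a → push 1,2. Stack: [1, 2]
BINARY_OP + → 1 + 2 = 3. Stack: [3]
STORE_FAST n → n=3. Stack: []
LOAD_FAST z → push 4. Stack: [4]
RETURN_VALUE → return 4.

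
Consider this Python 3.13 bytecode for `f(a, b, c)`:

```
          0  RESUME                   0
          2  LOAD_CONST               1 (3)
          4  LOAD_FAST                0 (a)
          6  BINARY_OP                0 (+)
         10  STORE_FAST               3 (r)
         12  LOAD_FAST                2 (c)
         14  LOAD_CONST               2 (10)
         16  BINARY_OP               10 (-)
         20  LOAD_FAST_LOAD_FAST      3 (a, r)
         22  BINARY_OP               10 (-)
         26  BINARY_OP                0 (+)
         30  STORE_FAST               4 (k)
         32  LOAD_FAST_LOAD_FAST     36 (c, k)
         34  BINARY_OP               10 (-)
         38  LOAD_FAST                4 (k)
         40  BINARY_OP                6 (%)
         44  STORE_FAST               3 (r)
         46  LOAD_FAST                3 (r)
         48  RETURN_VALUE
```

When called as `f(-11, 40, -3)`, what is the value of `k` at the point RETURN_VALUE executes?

-16

LOAD_CONST → push 3. Stack: [3]
LOAD_FAST a → push -11. Stack: [3, -11]
BINARY_OP + → 3 + -11 = -8. Stack: [-8]
STORE_FAST r → r=-8. Stack: []
LOAD_FAST c → push -3. Stack: [-3]
LOAD_CONST → push 10. Stack: [-3, 10]
BINARY_OP - → -3 - 10 = -13. Stack: [-13]
LOAD_FAST_LOAD_FAST a,r → push -11,-8. Stack: [-13, -11, -8]
BINARY_OP - → -11 - -8 = -3. Stack: [-13, -3]
BINARY_OP + → -13 + -3 = -16. Stack: [-16]
STORE_FAST k → k=-16. Stack: []
LOAD_FAST_LOAD_FAST c,k → push -3,-16. Stack: [-3, -16]
BINARY_OP - → -3 - -16 = 13. Stack: [13]
LOAD_FAST k → push -16. Stack: [13, -16]
BINARY_OP % → 13 % -16 = -3. Stack: [-3]
STORE_FAST r → r=-3. Stack: []
LOAD_FAST r → push -3. Stack: [-3]
RETURN_VALUE → return -3.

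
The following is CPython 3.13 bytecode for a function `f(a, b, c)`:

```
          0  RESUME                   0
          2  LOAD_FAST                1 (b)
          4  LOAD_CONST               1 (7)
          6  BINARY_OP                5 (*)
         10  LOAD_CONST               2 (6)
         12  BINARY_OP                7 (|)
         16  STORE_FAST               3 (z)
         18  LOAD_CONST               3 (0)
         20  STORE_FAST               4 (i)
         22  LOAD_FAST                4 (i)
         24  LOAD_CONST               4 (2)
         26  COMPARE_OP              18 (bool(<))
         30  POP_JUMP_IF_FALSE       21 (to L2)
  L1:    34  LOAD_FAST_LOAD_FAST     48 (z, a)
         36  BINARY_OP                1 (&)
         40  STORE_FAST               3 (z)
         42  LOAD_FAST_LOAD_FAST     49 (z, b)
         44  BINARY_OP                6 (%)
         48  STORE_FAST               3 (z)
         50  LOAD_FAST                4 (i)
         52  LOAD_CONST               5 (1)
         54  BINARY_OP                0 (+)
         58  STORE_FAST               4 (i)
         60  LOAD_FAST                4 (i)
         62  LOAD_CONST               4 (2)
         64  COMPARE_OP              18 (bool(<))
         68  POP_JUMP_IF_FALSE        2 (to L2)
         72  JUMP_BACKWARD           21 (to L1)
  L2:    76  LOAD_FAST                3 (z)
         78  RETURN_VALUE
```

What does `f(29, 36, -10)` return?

LOAD_FAST b → push 36. Stack: [36]
LOAD_CONST → push 7. Stack: [36, 7]
BINARY_OP * → 36 * 7 = 252. Stack: [252]
LOAD_CONST → push 6. Stack: [252, 6]
BINARY_OP | → 252 | 6 = 254. Stack: [254]
STORE_FAST z → z=254. Stack: []
LOAD_CONST → push 0. Stack: [0]
STORE_FAST i → i=0. Stack: []
LOAD_FAST i → push 0. Stack: [0]
LOAD_CONST → push 2. Stack: [0, 2]
COMPARE_OP bool(<) → 0 vs 2 = True. Stack: [True]
POP_JUMP_IF_FALSE → pop True; no jump. Stack: []
LOAD_FAST_LOAD_FAST z,a → push 254,29. Stack: [254, 29]
BINARY_OP & → 254 & 29 = 28. Stack: [28]
STORE_FAST z → z=28. Stack: []
LOAD_FAST_LOAD_FAST z,b → push 28,36. Stack: [28, 36]
BINARY_OP % → 28 % 36 = 28. Stack: [28]
STORE_FAST z → z=28. Stack: []
LOAD_FAST i → push 0. Stack: [0]
LOAD_CONST → push 1. Stack: [0, 1]
BINARY_OP + → 0 + 1 = 1. Stack: [1]
STORE_FAST i → i=1. Stack: []
LOAD_FAST i → push 1. Stack: [1]
LOAD_CONST → push 2. Stack: [1, 2]
COMPARE_OP bool(<) → 1 vs 2 = True. Stack: [True]
POP_JUMP_IF_FALSE → pop True; no jump. Stack: []
LOAD_FAST_LOAD_FAST z,a → push 28,29. Stack: [28, 29]
BINARY_OP & → 28 & 29 = 28. Stack: [28]
STORE_FAST z → z=28. Stack: []
LOAD_FAST_LOAD_FAST z,b → push 28,36. Stack: [28, 36]
BINARY_OP % → 28 % 36 = 28. Stack: [28]
STORE_FAST z → z=28. Stack: []
LOAD_FAST i → push 1. Stack: [1]
LOAD_CONST → push 1. Stack: [1, 1]
BINARY_OP + → 1 + 1 = 2. Stack: [2]
STORE_FAST i → i=2. Stack: []
LOAD_FAST i → push 2. Stack: [2]
LOAD_CONST → push 2. Stack: [2, 2]
COMPARE_OP bool(<) → 2 vs 2 = False. Stack: [False]
POP_JUMP_IF_FALSE → pop False; jump. Stack: []
LOAD_FAST z → push 28. Stack: [28]
RETURN_VALUE → return 28.

28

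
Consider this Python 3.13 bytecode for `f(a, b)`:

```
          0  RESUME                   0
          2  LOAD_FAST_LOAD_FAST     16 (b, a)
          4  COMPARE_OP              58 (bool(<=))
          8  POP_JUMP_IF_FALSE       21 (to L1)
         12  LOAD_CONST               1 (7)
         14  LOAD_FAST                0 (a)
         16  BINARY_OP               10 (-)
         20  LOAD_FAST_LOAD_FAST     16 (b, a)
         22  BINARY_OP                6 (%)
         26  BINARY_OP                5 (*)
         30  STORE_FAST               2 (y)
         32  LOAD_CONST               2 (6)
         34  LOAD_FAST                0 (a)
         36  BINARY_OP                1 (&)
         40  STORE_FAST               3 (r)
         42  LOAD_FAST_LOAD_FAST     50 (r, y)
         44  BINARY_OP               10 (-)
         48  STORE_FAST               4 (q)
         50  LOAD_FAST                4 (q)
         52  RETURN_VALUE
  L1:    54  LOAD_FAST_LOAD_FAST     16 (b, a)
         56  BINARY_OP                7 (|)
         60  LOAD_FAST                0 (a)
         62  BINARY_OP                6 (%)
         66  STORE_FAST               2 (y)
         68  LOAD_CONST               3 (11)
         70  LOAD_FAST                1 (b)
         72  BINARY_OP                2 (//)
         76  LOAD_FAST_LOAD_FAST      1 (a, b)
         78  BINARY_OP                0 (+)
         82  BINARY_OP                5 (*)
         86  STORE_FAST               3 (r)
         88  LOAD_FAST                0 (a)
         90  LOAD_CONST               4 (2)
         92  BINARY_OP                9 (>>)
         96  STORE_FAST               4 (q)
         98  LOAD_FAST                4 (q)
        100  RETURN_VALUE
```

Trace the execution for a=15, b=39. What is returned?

3

LOAD_FAST_LOAD_FAST b,a → push 39,15. Stack: [39, 15]
COMPARE_OP bool(<=) → 39 vs 15 = False. Stack: [False]
POP_JUMP_IF_FALSE → pop False; jump. Stack: []
LOAD_FAST_LOAD_FAST b,a → push 39,15. Stack: [39, 15]
BINARY_OP | → 39 | 15 = 47. Stack: [47]
LOAD_FAST a → push 15. Stack: [47, 15]
BINARY_OP % → 47 % 15 = 2. Stack: [2]
STORE_FAST y → y=2. Stack: []
LOAD_CONST → push 11. Stack: [11]
LOAD_FAST b → push 39. Stack: [11, 39]
BINARY_OP // → 11 // 39 = 0. Stack: [0]
LOAD_FAST_LOAD_FAST a,b → push 15,39. Stack: [0, 15, 39]
BINARY_OP + → 15 + 39 = 54. Stack: [0, 54]
BINARY_OP * → 0 * 54 = 0. Stack: [0]
STORE_FAST r → r=0. Stack: []
LOAD_FAST a → push 15. Stack: [15]
LOAD_CONST → push 2. Stack: [15, 2]
BINARY_OP >> → 15 >> 2 = 3. Stack: [3]
STORE_FAST q → q=3. Stack: []
LOAD_FAST q → push 3. Stack: [3]
RETURN_VALUE → return 3.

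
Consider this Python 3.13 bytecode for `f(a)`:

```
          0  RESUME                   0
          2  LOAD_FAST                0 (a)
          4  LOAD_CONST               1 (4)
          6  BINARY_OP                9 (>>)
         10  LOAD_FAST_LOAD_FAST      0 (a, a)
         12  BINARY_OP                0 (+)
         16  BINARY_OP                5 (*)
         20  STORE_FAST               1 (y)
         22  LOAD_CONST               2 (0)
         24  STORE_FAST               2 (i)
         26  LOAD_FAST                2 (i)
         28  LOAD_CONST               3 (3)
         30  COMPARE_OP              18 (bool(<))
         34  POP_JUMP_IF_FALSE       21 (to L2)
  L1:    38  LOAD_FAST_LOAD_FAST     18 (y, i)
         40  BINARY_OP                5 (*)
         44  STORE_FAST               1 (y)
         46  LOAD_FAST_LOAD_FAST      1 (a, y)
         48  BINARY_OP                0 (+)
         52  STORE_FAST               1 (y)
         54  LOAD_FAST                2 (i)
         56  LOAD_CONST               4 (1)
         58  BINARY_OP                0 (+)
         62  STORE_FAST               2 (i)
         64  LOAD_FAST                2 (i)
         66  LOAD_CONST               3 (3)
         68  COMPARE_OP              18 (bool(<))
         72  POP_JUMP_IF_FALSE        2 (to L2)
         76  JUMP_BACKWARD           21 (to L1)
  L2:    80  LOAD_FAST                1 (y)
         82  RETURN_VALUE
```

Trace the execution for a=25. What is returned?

LOAD_FAST a → push 25. Stack: [25]
LOAD_CONST → push 4. Stack: [25, 4]
BINARY_OP >> → 25 >> 4 = 1. Stack: [1]
LOAD_FAST_LOAD_FAST a,a → push 25,25. Stack: [1, 25, 25]
BINARY_OP + → 25 + 25 = 50. Stack: [1, 50]
BINARY_OP * → 1 * 50 = 50. Stack: [50]
STORE_FAST y → y=50. Stack: []
LOAD_CONST → push 0. Stack: [0]
STORE_FAST i → i=0. Stack: []
LOAD_FAST i → push 0. Stack: [0]
LOAD_CONST → push 3. Stack: [0, 3]
COMPARE_OP bool(<) → 0 vs 3 = True. Stack: [True]
POP_JUMP_IF_FALSE → pop True; no jump. Stack: []
LOAD_FAST_LOAD_FAST y,i → push 50,0. Stack: [50, 0]
BINARY_OP * → 50 * 0 = 0. Stack: [0]
STORE_FAST y → y=0. Stack: []
LOAD_FAST_LOAD_FAST a,y → push 25,0. Stack: [25, 0]
BINARY_OP + → 25 + 0 = 25. Stack: [25]
STORE_FAST y → y=25. Stack: []
LOAD_FAST i → push 0. Stack: [0]
LOAD_CONST → push 1. Stack: [0, 1]
BINARY_OP + → 0 + 1 = 1. Stack: [1]
STORE_FAST i → i=1. Stack: []
LOAD_FAST i → push 1. Stack: [1]
LOAD_CONST → push 3. Stack: [1, 3]
COMPARE_OP bool(<) → 1 vs 3 = True. Stack: [True]
POP_JUMP_IF_FALSE → pop True; no jump. Stack: []
LOAD_FAST_LOAD_FAST y,i → push 25,1. Stack: [25, 1]
BINARY_OP * → 25 * 1 = 25. Stack: [25]
STORE_FAST y → y=25. Stack: []
LOAD_FAST_LOAD_FAST a,y → push 25,25. Stack: [25, 25]
BINARY_OP + → 25 + 25 = 50. Stack: [50]
STORE_FAST y → y=50. Stack: []
LOAD_FAST i → push 1. Stack: [1]
LOAD_CONST → push 1. Stack: [1, 1]
BINARY_OP + → 1 + 1 = 2. Stack: [2]
STORE_FAST i → i=2. Stack: []
LOAD_FAST i → push 2. Stack: [2]
LOAD_CONST → push 3. Stack: [2, 3]
COMPARE_OP bool(<) → 2 vs 3 = True. Stack: [True]
POP_JUMP_IF_FALSE → pop True; no jump. Stack: []
LOAD_FAST_LOAD_FAST y,i → push 50,2. Stack: [50, 2]
BINARY_OP * → 50 * 2 = 100. Stack: [100]
STORE_FAST y → y=100. Stack: []
LOAD_FAST_LOAD_FAST a,y → push 25,100. Stack: [25, 100]
BINARY_OP + → 25 + 100 = 125. Stack: [125]
STORE_FAST y → y=125. Stack: []
LOAD_FAST i → push 2. Stack: [2]
LOAD_CONST → push 1. Stack: [2, 1]
BINARY_OP + → 2 + 1 = 3. Stack: [3]
STORE_FAST i → i=3. Stack: []
LOAD_FAST i → push 3. Stack: [3]
LOAD_CONST → push 3. Stack: [3, 3]
COMPARE_OP bool(<) → 3 vs 3 = False. Stack: [False]
POP_JUMP_IF_FALSE → pop False; jump. Stack: []
LOAD_FAST y → push 125. Stack: [125]
RETURN_VALUE → return 125.

125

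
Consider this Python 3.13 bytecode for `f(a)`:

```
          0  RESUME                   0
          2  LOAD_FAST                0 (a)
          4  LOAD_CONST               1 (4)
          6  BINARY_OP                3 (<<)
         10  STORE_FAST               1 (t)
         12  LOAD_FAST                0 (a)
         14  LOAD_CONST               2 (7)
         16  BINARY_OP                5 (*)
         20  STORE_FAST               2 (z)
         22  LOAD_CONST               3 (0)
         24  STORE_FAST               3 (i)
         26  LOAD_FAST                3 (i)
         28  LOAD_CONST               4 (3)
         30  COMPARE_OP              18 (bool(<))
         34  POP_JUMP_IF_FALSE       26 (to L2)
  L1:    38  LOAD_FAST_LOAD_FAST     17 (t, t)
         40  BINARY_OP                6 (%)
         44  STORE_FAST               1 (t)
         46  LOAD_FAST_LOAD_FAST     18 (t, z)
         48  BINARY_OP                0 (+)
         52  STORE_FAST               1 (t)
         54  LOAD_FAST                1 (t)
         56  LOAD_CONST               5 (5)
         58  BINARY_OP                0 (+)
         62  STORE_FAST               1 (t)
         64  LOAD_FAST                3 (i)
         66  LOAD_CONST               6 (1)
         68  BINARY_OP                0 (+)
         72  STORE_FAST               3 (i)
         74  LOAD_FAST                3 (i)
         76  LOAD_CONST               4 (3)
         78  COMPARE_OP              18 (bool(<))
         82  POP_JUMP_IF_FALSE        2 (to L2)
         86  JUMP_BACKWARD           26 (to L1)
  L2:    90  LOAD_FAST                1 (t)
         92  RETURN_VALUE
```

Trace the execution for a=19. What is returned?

LOAD_FAST a → push 19
LOAD_CONST → push 4
BINARY_OP << → 19 << 4 = 304
STORE_FAST t → t=304
LOAD_FAST a → push 19
LOAD_CONST → push 7
BINARY_OP * → 19 * 7 = 133
STORE_FAST z → z=133
LOAD_CONST → push 0
STORE_FAST i → i=0
LOAD_FAST i → push 0
LOAD_CONST → push 3
COMPARE_OP bool(<) → 0 vs 3 = True
POP_JUMP_IF_FALSE → pop True; no jump
LOAD_FAST_LOAD_FAST t,t → push 304,304
BINARY_OP % → 304 % 304 = 0
STORE_FAST t → t=0
LOAD_FAST_LOAD_FAST t,z → push 0,133
BINARY_OP + → 0 + 133 = 133
STORE_FAST t → t=133
LOAD_FAST t → push 133
LOAD_CONST → push 5
BINARY_OP + → 133 + 5 = 138
STORE_FAST t → t=138
LOAD_FAST i → push 0
LOAD_CONST → push 1
BINARY_OP + → 0 + 1 = 1
STORE_FAST i → i=1
LOAD_FAST i → push 1
LOAD_CONST → push 3
COMPARE_OP bool(<) → 1 vs 3 = True
POP_JUMP_IF_FALSE → pop True; no jump
LOAD_FAST_LOAD_FAST t,t → push 138,138
BINARY_OP % → 138 % 138 = 0
STORE_FAST t → t=0
LOAD_FAST_LOAD_FAST t,z → push 0,133
BINARY_OP + → 0 + 133 = 133
STORE_FAST t → t=133
LOAD_FAST t → push 133
LOAD_CONST → push 5
BINARY_OP + → 133 + 5 = 138
STORE_FAST t → t=138
LOAD_FAST i → push 1
LOAD_CONST → push 1
BINARY_OP + → 1 + 1 = 2
STORE_FAST i → i=2
LOAD_FAST i → push 2
LOAD_CONST → push 3
COMPARE_OP bool(<) → 2 vs 3 = True
POP_JUMP_IF_FALSE → pop True; no jump
LOAD_FAST_LOAD_FAST t,t → push 138,138
BINARY_OP % → 138 % 138 = 0
STORE_FAST t → t=0
LOAD_FAST_LOAD_FAST t,z → push 0,133
BINARY_OP + → 0 + 133 = 133
STORE_FAST t → t=133
LOAD_FAST t → push 133
LOAD_CONST → push 5
BINARY_OP + → 133 + 5 = 138
STORE_FAST t → t=138
LOAD_FAST i → push 2
LOAD_CONST → push 1
BINARY_OP + → 2 + 1 = 3
STORE_FAST i → i=3
LOAD_FAST i → push 3
LOAD_CONST → push 3
COMPARE_OP bool(<) → 3 vs 3 = False
POP_JUMP_IF_FALSE → pop False; jump
LOAD_FAST t → push 138
RETURN_VALUE → return 138.

138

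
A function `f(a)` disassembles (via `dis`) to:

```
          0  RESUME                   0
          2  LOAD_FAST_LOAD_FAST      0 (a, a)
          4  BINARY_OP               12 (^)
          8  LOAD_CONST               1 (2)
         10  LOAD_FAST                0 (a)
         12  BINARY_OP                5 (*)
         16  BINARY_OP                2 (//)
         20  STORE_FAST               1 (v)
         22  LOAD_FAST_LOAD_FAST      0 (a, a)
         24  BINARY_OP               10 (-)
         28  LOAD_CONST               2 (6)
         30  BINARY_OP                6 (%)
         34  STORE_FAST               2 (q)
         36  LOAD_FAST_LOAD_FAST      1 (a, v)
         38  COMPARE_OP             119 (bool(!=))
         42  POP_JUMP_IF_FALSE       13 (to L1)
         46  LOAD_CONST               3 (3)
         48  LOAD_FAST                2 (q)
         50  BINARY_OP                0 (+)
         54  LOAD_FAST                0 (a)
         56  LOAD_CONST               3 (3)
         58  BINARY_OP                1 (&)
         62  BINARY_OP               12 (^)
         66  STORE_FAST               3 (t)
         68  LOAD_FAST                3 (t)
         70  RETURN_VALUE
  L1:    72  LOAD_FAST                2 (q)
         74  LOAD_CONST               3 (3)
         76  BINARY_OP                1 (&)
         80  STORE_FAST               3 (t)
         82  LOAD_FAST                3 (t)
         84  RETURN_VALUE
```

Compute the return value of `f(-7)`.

LOAD_FAST_LOAD_FAST a,a → push -7,-7. Stack: [-7, -7]
BINARY_OP ^ → -7 ^ -7 = 0. Stack: [0]
LOAD_CONST → push 2. Stack: [0, 2]
LOAD_FAST a → push -7. Stack: [0, 2, -7]
BINARY_OP * → 2 * -7 = -14. Stack: [0, -14]
BINARY_OP // → 0 // -14 = 0. Stack: [0]
STORE_FAST v → v=0. Stack: []
LOAD_FAST_LOAD_FAST a,a → push -7,-7. Stack: [-7, -7]
BINARY_OP - → -7 - -7 = 0. Stack: [0]
LOAD_CONST → push 6. Stack: [0, 6]
BINARY_OP % → 0 % 6 = 0. Stack: [0]
STORE_FAST q → q=0. Stack: []
LOAD_FAST_LOAD_FAST a,v → push -7,0. Stack: [-7, 0]
COMPARE_OP bool(!=) → -7 vs 0 = True. Stack: [True]
POP_JUMP_IF_FALSE → pop True; no jump. Stack: []
LOAD_CONST → push 3. Stack: [3]
LOAD_FAST q → push 0. Stack: [3, 0]
BINARY_OP + → 3 + 0 = 3. Stack: [3]
LOAD_FAST a → push -7. Stack: [3, -7]
LOAD_CONST → push 3. Stack: [3, -7, 3]
BINARY_OP & → -7 & 3 = 1. Stack: [3, 1]
BINARY_OP ^ → 3 ^ 1 = 2. Stack: [2]
STORE_FAST t → t=2. Stack: []
LOAD_FAST t → push 2. Stack: [2]
RETURN_VALUE → return 2.

2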